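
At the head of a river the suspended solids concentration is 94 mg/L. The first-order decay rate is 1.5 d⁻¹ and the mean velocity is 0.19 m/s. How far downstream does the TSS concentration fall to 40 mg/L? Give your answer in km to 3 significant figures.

From C = C₀·e^(−kt), t = ln(C₀/C)/k = ln(94/40)/1.5 = 0.8544/1.5 = 0.5696 d.
Distance = v·t = 0.19 m/s × 4.921e+04 s = 9351 m = 9.351 km.

9.35 km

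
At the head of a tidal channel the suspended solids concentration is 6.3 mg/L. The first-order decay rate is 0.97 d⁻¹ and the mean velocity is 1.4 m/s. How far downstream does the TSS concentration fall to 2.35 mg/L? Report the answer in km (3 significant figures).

123 km

From C = C₀·e^(−kt), t = ln(C₀/C)/k = ln(6.3/2.35)/0.97 = 0.9861/0.97 = 1.017 d.
Distance = v·t = 1.4 m/s × 8.784e+04 s = 1.23e+05 m = 123 km.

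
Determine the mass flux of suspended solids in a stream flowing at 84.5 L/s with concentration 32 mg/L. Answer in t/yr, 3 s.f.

84.5 L/s = 0.0845 m³/s.
Mass flux = Q·C = 0.0845 m³/s × 32 g/m³ = 2.704 g/s.
= 2.704 g/s × 31.56 = 85.33 t/yr.

85.3 t/yr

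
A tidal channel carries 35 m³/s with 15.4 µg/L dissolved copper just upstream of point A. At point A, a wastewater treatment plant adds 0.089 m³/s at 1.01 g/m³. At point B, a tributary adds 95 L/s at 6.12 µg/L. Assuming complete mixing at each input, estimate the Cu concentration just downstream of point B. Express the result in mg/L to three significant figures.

0.0179 mg/L

15.4 µg/L = 0.0154 mg/L.
After input A: C = (35·0.0154 + 0.089·1.01) / 35.09 = 0.01792 mg/L.
95 L/s = 0.095 m³/s.
6.12 µg/L = 0.00612 mg/L.
After input B: C = (35.09·0.01792 + 0.095·0.00612) / 35.18 = 0.01789 mg/L.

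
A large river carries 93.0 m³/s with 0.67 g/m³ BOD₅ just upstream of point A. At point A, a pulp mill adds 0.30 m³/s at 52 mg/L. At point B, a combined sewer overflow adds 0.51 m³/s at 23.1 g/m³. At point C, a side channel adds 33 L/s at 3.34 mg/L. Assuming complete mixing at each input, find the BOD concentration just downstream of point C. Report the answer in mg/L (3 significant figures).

0.957 mg/L

After input A: C = (93·0.67 + 0.3·52) / 93.3 = 0.835 mg/L.
After input B: C = (93.3·0.835 + 0.51·23.1) / 93.81 = 0.9561 mg/L.
33 L/s = 0.033 m³/s.
After input C: C = (93.81·0.9561 + 0.033·3.34) / 93.84 = 0.9569 mg/L.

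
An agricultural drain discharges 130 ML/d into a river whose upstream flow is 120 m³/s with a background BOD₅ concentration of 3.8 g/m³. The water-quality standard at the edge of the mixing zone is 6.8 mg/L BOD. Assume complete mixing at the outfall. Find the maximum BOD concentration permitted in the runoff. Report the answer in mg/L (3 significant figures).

130 ML/d = 1.505 m³/s.
Mass balance: 6.8·121.5 = 1.505·Cₑ + 120·3.8.
Cₑ = (826.2 − 456) / 1.505 = 246.1 mg/L.

246 mg/L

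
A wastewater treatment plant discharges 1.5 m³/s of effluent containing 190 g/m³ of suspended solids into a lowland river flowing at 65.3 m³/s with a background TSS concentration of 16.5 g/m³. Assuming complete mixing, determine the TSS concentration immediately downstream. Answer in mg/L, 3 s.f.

Flow-weighted mixing gives C = (1.5·190 + 65.3·16.5) / (1.5 + 65.3) = 1362/66.8 = 20.4 mg/L.

20.4 mg/L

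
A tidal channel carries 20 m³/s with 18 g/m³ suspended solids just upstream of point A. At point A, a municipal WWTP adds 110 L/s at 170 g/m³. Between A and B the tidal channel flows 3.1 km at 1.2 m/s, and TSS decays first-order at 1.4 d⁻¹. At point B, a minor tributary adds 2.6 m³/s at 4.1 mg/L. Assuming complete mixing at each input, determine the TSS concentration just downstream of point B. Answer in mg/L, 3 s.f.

110 L/s = 0.11 m³/s.
After input A: C = (20·18 + 0.11·170) / 20.11 = 18.83 mg/L.
Over the 3.1 km reach to input B (t = 2583 s = 0.0299 d), decay gives C = 18.83·exp(−1.4·0.0299) = 18.06 mg/L.
After input B: C = (20.11·18.06 + 2.6·4.1) / 22.71 = 16.46 mg/L.

16.5 mg/L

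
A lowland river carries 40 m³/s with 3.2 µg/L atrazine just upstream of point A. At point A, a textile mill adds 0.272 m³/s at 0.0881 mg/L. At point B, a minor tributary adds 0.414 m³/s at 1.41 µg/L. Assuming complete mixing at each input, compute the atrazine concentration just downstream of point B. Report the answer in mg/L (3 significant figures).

0.00375 mg/L

3.2 µg/L = 0.0032 mg/L.
After input A: C = (40·0.0032 + 0.272·0.0881) / 40.27 = 0.003773 mg/L.
1.41 µg/L = 0.00141 mg/L.
After input B: C = (40.27·0.003773 + 0.414·0.00141) / 40.69 = 0.003749 mg/L.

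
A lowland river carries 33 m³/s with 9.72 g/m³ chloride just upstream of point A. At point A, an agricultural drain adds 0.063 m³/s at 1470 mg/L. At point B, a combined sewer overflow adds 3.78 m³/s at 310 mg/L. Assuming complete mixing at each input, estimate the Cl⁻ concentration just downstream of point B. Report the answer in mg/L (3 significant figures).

43.0 mg/L

After input A: C = (33·9.72 + 0.063·1470) / 33.06 = 12.5 mg/L.
After input B: C = (33.06·12.5 + 3.78·310) / 36.84 = 43.02 mg/L.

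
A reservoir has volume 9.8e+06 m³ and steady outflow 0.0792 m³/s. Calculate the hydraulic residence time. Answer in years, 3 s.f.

Q = 0.0792 m³/s × 3.156e+07 s/yr = 2.499e+06 m³/yr.
Hydraulic residence time τ = V/Q = 9.8e+06/2.499e+06 = 3.921 yr.

3.92 yr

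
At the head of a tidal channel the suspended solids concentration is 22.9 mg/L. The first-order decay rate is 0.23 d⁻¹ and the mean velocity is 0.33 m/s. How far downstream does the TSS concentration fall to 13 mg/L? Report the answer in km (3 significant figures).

From C = C₀·e^(−kt), t = ln(C₀/C)/k = ln(22.9/13)/0.23 = 0.5662/0.23 = 2.462 d.
Distance = v·t = 0.33 m/s × 2.127e+05 s = 7.019e+04 m = 70.19 km.

70.2 km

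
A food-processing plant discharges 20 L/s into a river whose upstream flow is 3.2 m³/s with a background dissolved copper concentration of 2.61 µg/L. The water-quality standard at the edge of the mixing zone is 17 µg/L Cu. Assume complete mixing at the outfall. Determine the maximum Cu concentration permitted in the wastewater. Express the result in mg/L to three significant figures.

20 L/s = 0.02 m³/s.
2.61 µg/L = 0.00261 mg/L.
17 µg/L = 0.017 mg/L.
Mass balance: 0.017·3.22 = 0.02·Cₑ + 3.2·0.00261.
Cₑ = (0.05474 − 0.008352) / 0.02 = 2.319 mg/L.

2.32 mg/L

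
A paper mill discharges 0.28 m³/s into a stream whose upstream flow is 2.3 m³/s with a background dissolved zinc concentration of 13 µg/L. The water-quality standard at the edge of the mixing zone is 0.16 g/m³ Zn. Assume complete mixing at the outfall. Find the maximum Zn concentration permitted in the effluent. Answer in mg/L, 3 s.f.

1.37 mg/L

13 µg/L = 0.013 mg/L.
Mass balance: 0.16·2.58 = 0.28·Cₑ + 2.3·0.013.
Cₑ = (0.4128 − 0.0299) / 0.28 = 1.367 mg/L.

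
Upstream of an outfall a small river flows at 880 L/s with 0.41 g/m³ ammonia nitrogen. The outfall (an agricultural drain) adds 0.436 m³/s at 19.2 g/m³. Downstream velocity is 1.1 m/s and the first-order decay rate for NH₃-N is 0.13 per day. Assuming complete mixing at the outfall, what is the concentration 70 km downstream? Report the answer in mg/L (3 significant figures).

6.03 mg/L

880 L/s = 0.88 m³/s.
After complete mixing, C₀ = (0.436·19.2 + 0.88·0.41) / 1.316 = 6.635 mg/L.
Travel time t = 7e+04 m / 1.1 m/s = 6.364e+04 s = 0.7365 d.
C = 6.635·exp(−0.13·0.7365) = 6.635·0.9087 = 6.029 mg/L.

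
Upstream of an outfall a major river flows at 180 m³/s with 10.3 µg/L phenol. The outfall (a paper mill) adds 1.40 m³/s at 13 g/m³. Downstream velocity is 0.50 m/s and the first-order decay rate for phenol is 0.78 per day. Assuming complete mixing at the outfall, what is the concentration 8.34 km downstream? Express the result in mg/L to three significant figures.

10.3 µg/L = 0.0103 mg/L.
After complete mixing, C₀ = (1.4·13 + 180·0.0103) / 181.4 = 0.1106 mg/L.
Travel time t = 8340 m / 0.50 m/s = 1.668e+04 s = 0.1931 d.
C = 0.1106·exp(−0.78·0.1931) = 0.1106·0.8602 = 0.0951 mg/L.

0.0951 mg/L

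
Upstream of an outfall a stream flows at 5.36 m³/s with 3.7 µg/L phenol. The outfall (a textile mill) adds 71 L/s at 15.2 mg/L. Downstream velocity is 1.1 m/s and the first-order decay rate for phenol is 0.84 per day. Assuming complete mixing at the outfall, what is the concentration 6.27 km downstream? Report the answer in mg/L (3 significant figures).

0.191 mg/L

71 L/s = 0.071 m³/s.
3.7 µg/L = 0.0037 mg/L.
After complete mixing, C₀ = (0.071·15.2 + 5.36·0.0037) / 5.431 = 0.2024 mg/L.
Travel time t = 6270 m / 1.1 m/s = 5700 s = 0.06597 d.
C = 0.2024·exp(−0.84·0.06597) = 0.2024·0.9461 = 0.1915 mg/L.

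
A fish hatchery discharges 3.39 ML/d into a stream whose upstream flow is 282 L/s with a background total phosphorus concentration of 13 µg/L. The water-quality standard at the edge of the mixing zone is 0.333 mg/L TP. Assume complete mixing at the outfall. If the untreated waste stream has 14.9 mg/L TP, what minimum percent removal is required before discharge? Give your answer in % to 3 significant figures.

3.39 ML/d = 0.03924 m³/s.
282 L/s = 0.282 m³/s.
13 µg/L = 0.013 mg/L.
Mass balance: 0.333·0.3212 = 0.03924·Cₑ + 0.282·0.013.
Cₑ = (0.107 − 0.003666) / 0.03924 = 2.633 mg/L.
Required removal = 1 − 2.633/14.9 = 82.33 %.

82.3 %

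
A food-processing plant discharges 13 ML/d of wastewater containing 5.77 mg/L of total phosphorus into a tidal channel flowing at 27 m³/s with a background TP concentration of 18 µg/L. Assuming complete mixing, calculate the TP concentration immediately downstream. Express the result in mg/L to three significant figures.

13 ML/d = 0.1505 m³/s.
18 µg/L = 0.018 mg/L.
By mass balance at complete mixing, C = (0.1505·5.77 + 27·0.018) / (0.1505 + 27) = 1.354/27.15 = 0.04988 mg/L.

0.0499 mg/L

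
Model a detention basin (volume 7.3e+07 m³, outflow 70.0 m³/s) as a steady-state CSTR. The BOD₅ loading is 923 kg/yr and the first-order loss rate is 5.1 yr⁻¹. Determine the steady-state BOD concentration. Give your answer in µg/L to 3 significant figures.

Outflow Q = 70.0 m³/s × 3.156e+07 s/yr = 2.209e+09 m³/yr.
Steady-state CSTR mass balance: W = Q·C + k·V·C, so C = W/(Q + kV).
Q + kV = 2.209e+09 + 5.1·7.3e+07 = 2.581e+09 m³/yr.
C = 923/2.581e+09 = 3.576e-07 kg/m³ = 0.0003576 mg/L = 0.3576 µg/L.

0.358 µg/L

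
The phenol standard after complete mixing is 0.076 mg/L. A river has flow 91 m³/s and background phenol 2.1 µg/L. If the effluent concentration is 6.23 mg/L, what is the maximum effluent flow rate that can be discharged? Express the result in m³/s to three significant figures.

2.1 µg/L = 0.0021 mg/L.
Mass balance at complete mixing: C_std·(Q_w + Q_r) = Q_w·C_e + Q_r·C_b.
Rearranging, Q_w = Q_r·(C_std − C_b)/(C_e − C_std) = 91·(0.076 − 0.0021) / (6.23 − 0.076) = 1.093 m³/s.

1.09 m³/s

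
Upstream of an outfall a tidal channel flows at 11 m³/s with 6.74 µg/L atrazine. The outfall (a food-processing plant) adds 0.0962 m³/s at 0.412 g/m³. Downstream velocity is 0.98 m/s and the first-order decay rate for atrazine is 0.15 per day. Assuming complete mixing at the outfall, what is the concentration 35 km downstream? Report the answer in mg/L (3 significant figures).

6.74 µg/L = 0.00674 mg/L.
After complete mixing, C₀ = (0.0962·0.412 + 11·0.00674) / 11.1 = 0.01025 mg/L.
Travel time t = 3.5e+04 m / 0.98 m/s = 3.571e+04 s = 0.4134 d.
C = 0.01025·exp(−0.15·0.4134) = 0.01025·0.9399 = 0.009637 mg/L.

0.00964 mg/L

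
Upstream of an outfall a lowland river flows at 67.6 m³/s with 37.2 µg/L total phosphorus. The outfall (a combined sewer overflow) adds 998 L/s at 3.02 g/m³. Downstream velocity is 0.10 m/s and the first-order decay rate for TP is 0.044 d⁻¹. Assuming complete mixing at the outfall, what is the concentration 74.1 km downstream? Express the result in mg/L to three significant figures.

0.0553 mg/L

998 L/s = 0.998 m³/s.
37.2 µg/L = 0.0372 mg/L.
After complete mixing, C₀ = (0.998·3.02 + 67.6·0.0372) / 68.6 = 0.0806 mg/L.
Travel time t = 7.41e+04 m / 0.10 m/s = 7.41e+05 s = 8.576 d.
C = 0.0806·exp(−0.044·8.576) = 0.0806·0.6857 = 0.05526 mg/L.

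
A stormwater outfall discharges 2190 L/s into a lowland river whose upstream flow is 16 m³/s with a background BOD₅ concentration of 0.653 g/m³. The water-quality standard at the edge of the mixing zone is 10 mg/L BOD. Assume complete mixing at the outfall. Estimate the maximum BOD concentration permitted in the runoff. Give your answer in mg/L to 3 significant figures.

2190 L/s = 2.19 m³/s.
Mass balance: 10·18.19 = 2.19·Cₑ + 16·0.653.
Cₑ = (181.9 − 10.45) / 2.19 = 78.29 mg/L.

78.3 mg/L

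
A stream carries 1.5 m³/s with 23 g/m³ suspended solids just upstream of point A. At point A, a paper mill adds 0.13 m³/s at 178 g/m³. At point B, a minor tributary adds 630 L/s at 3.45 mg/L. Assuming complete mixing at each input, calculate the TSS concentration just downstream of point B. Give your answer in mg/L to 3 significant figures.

After input A: C = (1.5·23 + 0.13·178) / 1.63 = 35.36 mg/L.
630 L/s = 0.63 m³/s.
After input B: C = (1.63·35.36 + 0.63·3.45) / 2.26 = 26.47 mg/L.

26.5 mg/L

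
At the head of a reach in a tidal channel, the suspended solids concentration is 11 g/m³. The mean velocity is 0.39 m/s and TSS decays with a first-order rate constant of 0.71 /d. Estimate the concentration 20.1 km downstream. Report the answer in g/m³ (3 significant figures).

7.20 g/m³

Travel time t = 20.1 km / 0.39 m/s = 2.01e+04/0.39 = 5.154e+04 s = 0.5965 d.
First-order decay: C = 11·exp(−0.71·0.5965) = 11·0.6547 = 7.202 g/m³.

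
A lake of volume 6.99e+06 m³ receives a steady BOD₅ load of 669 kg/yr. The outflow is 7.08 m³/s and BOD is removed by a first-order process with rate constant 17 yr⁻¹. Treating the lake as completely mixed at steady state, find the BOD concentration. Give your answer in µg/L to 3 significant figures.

Outflow Q = 7.08 m³/s × 3.156e+07 s/yr = 2.234e+08 m³/yr.
Steady-state CSTR mass balance: W = Q·C + k·V·C, so C = W/(Q + kV).
Q + kV = 2.234e+08 + 17·6.99e+06 = 3.423e+08 m³/yr.
C = 669/3.423e+08 = 1.955e-06 kg/m³ = 0.001955 mg/L = 1.955 µg/L.

1.95 µg/L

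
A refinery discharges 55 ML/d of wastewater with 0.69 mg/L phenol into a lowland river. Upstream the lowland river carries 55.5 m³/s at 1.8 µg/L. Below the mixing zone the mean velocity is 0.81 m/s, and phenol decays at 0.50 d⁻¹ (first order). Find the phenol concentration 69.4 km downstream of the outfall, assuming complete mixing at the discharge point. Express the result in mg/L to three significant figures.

0.00585 mg/L

55 ML/d = 0.6366 m³/s.
1.8 µg/L = 0.0018 mg/L.
After complete mixing, C₀ = (0.6366·0.69 + 55.5·0.0018) / 56.14 = 0.009604 mg/L.
Travel time t = 6.94e+04 m / 0.81 m/s = 8.568e+04 s = 0.9917 d.
C = 0.009604·exp(−0.50·0.9917) = 0.009604·0.6091 = 0.005849 mg/L.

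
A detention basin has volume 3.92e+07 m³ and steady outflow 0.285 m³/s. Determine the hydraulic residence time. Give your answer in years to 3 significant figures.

Q = 0.285 m³/s × 3.156e+07 s/yr = 8.994e+06 m³/yr.
Hydraulic residence time τ = V/Q = 3.92e+07/8.994e+06 = 4.359 yr.

4.36 yr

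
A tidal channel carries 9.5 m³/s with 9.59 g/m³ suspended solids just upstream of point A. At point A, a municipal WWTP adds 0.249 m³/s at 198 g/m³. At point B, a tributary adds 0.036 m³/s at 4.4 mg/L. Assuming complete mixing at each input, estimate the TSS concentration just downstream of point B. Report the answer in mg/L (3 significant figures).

After input A: C = (9.5·9.59 + 0.249·198) / 9.749 = 14.4 mg/L.
After input B: C = (9.749·14.4 + 0.036·4.4) / 9.785 = 14.37 mg/L.

14.4 mg/L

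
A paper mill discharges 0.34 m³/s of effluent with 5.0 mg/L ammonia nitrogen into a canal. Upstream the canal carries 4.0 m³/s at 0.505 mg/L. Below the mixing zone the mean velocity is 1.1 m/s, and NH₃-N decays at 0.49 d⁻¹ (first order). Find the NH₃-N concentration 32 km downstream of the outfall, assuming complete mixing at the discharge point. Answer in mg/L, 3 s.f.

After complete mixing, C₀ = (0.34·5 + 4·0.505) / 4.34 = 0.8571 mg/L.
Travel time t = 3.2e+04 m / 1.1 m/s = 2.909e+04 s = 0.3367 d.
C = 0.8571·exp(−0.49·0.3367) = 0.8571·0.8479 = 0.7268 mg/L.

0.727 mg/L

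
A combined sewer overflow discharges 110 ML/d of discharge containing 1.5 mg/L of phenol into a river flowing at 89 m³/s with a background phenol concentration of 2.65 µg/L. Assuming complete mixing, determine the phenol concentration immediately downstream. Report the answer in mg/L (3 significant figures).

0.0238 mg/L

110 ML/d = 1.273 m³/s.
2.65 µg/L = 0.00265 mg/L.
By mass balance at complete mixing, C = (1.273·1.5 + 89·0.00265) / (1.273 + 89) = 2.146/90.27 = 0.02377 mg/L.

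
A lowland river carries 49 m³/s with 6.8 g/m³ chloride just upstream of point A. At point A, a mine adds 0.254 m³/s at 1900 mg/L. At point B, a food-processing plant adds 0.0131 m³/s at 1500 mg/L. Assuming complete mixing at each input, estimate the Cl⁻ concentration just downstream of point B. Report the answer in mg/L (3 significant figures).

After input A: C = (49·6.8 + 0.254·1900) / 49.25 = 16.56 mg/L.
After input B: C = (49.25·16.56 + 0.0131·1500) / 49.27 = 16.96 mg/L.

17.0 mg/L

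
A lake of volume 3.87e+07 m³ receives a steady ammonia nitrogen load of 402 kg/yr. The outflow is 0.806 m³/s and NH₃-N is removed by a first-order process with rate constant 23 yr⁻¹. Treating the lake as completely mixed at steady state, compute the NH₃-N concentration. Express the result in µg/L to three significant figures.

0.439 µg/L

Outflow Q = 0.806 m³/s × 3.156e+07 s/yr = 2.544e+07 m³/yr.
Steady-state CSTR mass balance: W = Q·C + k·V·C, so C = W/(Q + kV).
Q + kV = 2.544e+07 + 23·3.87e+07 = 9.155e+08 m³/yr.
C = 402/9.155e+08 = 4.391e-07 kg/m³ = 0.0004391 mg/L = 0.4391 µg/L.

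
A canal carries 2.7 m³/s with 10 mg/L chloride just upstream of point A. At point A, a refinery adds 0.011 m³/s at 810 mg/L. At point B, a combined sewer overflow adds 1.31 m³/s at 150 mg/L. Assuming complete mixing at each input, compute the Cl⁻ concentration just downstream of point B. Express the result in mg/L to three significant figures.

57.8 mg/L

After input A: C = (2.7·10 + 0.011·810) / 2.711 = 13.25 mg/L.
After input B: C = (2.711·13.25 + 1.31·150) / 4.021 = 57.8 mg/L.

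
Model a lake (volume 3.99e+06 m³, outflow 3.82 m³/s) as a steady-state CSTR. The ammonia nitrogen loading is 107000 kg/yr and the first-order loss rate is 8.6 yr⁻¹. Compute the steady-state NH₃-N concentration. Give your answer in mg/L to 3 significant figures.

Outflow Q = 3.82 m³/s × 3.156e+07 s/yr = 1.206e+08 m³/yr.
Steady-state CSTR mass balance: W = Q·C + k·V·C, so C = W/(Q + kV).
Q + kV = 1.206e+08 + 8.6·3.99e+06 = 1.549e+08 m³/yr.
C = 107000/1.549e+08 = 0.0006909 kg/m³ = 0.6909 mg/L.

0.691 mg/L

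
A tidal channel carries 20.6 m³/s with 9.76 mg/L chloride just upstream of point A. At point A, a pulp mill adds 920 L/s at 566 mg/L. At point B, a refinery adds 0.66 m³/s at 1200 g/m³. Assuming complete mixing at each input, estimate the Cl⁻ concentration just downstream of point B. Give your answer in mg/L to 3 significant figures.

68.2 mg/L

920 L/s = 0.92 m³/s.
After input A: C = (20.6·9.76 + 0.92·566) / 21.52 = 33.54 mg/L.
After input B: C = (21.52·33.54 + 0.66·1200) / 22.18 = 68.25 mg/L.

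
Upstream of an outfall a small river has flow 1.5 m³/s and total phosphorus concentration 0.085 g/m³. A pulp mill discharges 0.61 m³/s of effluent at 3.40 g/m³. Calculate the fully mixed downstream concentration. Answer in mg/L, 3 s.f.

1.04 mg/L

Flow-weighted mixing gives C = (0.61·3.4 + 1.5·0.085) / (0.61 + 1.5) = 2.201/2.11 = 1.043 mg/L.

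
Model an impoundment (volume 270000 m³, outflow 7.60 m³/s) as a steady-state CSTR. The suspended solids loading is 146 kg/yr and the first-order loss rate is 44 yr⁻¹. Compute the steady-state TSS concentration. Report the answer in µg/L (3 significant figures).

Outflow Q = 7.60 m³/s × 3.156e+07 s/yr = 2.398e+08 m³/yr.
Steady-state CSTR mass balance: W = Q·C + k·V·C, so C = W/(Q + kV).
Q + kV = 2.398e+08 + 44·270000 = 2.517e+08 m³/yr.
C = 146/2.517e+08 = 5.8e-07 kg/m³ = 0.00058 mg/L = 0.58 µg/L.

0.580 µg/L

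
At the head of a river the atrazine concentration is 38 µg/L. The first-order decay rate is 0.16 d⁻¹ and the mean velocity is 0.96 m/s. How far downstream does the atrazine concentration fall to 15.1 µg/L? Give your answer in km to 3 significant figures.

478 km

From C = C₀·e^(−kt), t = ln(C₀/C)/k = ln(38/15.1)/0.16 = 0.9229/0.16 = 5.768 d.
Distance = v·t = 0.96 m/s × 4.984e+05 s = 4.784e+05 m = 478.4 km.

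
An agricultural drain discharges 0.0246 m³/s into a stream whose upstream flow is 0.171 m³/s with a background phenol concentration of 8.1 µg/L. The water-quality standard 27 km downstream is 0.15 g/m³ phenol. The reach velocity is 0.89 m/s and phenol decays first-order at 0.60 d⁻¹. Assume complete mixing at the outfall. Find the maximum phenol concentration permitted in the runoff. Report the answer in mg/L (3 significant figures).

8.1 µg/L = 0.0081 mg/L.
Travel time to the compliance point: t = 2.7e+04/0.89 = 3.034e+04 s = 0.3511 d; decay factor exp(−0.60·0.3511) = 0.81.
So the concentration just after mixing may be at most 0.15/0.81 = 0.1852 mg/L.
Mass balance: 0.1852·0.1956 = 0.0246·Cₑ + 0.171·0.0081.
Cₑ = (0.03622 − 0.001385) / 0.0246 = 1.416 mg/L.

1.42 mg/L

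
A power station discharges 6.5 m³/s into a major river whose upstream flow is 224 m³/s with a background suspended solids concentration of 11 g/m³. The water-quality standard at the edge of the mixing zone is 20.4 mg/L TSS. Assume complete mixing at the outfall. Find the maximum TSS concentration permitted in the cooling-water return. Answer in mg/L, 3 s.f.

344 mg/L

Mass balance: 20.4·230.5 = 6.5·Cₑ + 224·11.
Cₑ = (4702 − 2464) / 6.5 = 344.3 mg/L.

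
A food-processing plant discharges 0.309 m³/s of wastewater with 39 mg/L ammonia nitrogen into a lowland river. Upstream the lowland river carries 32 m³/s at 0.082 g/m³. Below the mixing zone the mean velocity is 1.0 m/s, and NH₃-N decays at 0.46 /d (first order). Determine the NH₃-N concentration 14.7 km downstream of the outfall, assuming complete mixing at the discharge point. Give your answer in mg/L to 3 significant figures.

After complete mixing, C₀ = (0.309·39 + 32·0.082) / 32.31 = 0.4542 mg/L.
Travel time t = 1.47e+04 m / 1.0 m/s = 1.47e+04 s = 0.1701 d.
C = 0.4542·exp(−0.46·0.1701) = 0.4542·0.9247 = 0.42 mg/L.

0.420 mg/L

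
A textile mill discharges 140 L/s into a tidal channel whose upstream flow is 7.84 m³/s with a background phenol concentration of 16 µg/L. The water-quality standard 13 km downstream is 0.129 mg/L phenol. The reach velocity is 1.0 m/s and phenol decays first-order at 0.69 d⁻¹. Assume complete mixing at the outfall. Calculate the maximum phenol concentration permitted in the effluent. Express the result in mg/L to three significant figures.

7.26 mg/L

140 L/s = 0.14 m³/s.
16 µg/L = 0.016 mg/L.
Travel time to the compliance point: t = 1.3e+04/1.0 = 1.3e+04 s = 0.1505 d; decay factor exp(−0.69·0.1505) = 0.9014.
So the concentration just after mixing may be at most 0.129/0.9014 = 0.1431 mg/L.
Mass balance: 0.1431·7.98 = 0.14·Cₑ + 7.84·0.016.
Cₑ = (1.142 − 0.1254) / 0.14 = 7.261 mg/L.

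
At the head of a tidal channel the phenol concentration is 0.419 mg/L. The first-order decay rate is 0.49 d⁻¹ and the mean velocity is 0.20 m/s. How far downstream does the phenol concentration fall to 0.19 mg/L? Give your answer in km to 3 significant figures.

27.9 km

From C = C₀·e^(−kt), t = ln(C₀/C)/k = ln(0.419/0.19)/0.49 = 0.7908/0.49 = 1.614 d.
Distance = v·t = 0.20 m/s × 1.394e+05 s = 2.789e+04 m = 27.89 km.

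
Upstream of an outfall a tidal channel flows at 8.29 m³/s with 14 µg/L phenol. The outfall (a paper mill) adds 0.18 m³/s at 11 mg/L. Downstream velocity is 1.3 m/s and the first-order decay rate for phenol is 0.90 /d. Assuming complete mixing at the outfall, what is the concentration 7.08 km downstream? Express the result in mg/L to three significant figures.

0.234 mg/L

14 µg/L = 0.014 mg/L.
After complete mixing, C₀ = (0.18·11 + 8.29·0.014) / 8.47 = 0.2475 mg/L.
Travel time t = 7080 m / 1.3 m/s = 5446 s = 0.06303 d.
C = 0.2475·exp(−0.90·0.06303) = 0.2475·0.9448 = 0.2338 mg/L.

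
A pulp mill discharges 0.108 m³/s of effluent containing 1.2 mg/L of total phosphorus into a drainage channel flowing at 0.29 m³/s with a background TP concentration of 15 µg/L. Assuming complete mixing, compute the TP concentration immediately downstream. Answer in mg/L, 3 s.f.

0.337 mg/L

15 µg/L = 0.015 mg/L.
Flow-weighted mixing gives C = (0.108·1.2 + 0.29·0.015) / (0.108 + 0.29) = 0.1339/0.398 = 0.3366 mg/L.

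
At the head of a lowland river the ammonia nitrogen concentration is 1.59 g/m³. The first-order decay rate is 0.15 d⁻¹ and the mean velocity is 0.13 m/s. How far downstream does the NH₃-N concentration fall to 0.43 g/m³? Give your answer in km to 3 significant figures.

97.9 km

From C = C₀·e^(−kt), t = ln(C₀/C)/k = ln(1.59/0.43)/0.15 = 1.308/0.15 = 8.718 d.
Distance = v·t = 0.13 m/s × 7.532e+05 s = 9.792e+04 m = 97.92 km.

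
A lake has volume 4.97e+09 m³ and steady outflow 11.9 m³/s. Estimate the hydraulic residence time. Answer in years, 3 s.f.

Q = 11.9 m³/s × 3.156e+07 s/yr = 3.755e+08 m³/yr.
Hydraulic residence time τ = V/Q = 4.97e+09/3.755e+08 = 13.23 yr.

13.2 yr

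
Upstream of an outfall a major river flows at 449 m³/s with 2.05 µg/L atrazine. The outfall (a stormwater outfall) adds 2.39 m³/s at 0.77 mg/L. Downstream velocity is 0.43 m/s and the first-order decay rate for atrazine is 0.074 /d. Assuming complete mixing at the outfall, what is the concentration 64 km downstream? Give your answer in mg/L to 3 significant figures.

0.00538 mg/L

2.05 µg/L = 0.00205 mg/L.
After complete mixing, C₀ = (2.39·0.77 + 449·0.00205) / 451.4 = 0.006116 mg/L.
Travel time t = 6.4e+04 m / 0.43 m/s = 1.488e+05 s = 1.723 d.
C = 0.006116·exp(−0.074·1.723) = 0.006116·0.8803 = 0.005384 mg/L.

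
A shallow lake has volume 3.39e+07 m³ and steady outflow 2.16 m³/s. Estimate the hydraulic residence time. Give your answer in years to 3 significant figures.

0.497 yr

Q = 2.16 m³/s × 3.156e+07 s/yr = 6.816e+07 m³/yr.
Hydraulic residence time τ = V/Q = 3.39e+07/6.816e+07 = 0.4973 yr.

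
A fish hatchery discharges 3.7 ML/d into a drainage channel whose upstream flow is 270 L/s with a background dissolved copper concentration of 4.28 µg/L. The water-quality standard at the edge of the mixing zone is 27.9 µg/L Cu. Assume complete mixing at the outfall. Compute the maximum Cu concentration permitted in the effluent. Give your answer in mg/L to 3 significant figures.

3.7 ML/d = 0.04282 m³/s.
270 L/s = 0.27 m³/s.
4.28 µg/L = 0.00428 mg/L.
27.9 µg/L = 0.0279 mg/L.
Mass balance: 0.0279·0.3128 = 0.04282·Cₑ + 0.27·0.00428.
Cₑ = (0.008728 − 0.001156) / 0.04282 = 0.1768 mg/L.

0.177 mg/L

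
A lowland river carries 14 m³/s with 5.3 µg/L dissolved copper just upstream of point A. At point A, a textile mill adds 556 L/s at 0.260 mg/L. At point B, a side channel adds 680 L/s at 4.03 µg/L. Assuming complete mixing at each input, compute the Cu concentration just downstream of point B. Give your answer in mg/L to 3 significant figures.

0.0145 mg/L

5.3 µg/L = 0.0053 mg/L.
556 L/s = 0.556 m³/s.
After input A: C = (14·0.0053 + 0.556·0.26) / 14.56 = 0.01503 mg/L.
680 L/s = 0.68 m³/s.
4.03 µg/L = 0.00403 mg/L.
After input B: C = (14.56·0.01503 + 0.68·0.00403) / 15.24 = 0.01454 mg/L.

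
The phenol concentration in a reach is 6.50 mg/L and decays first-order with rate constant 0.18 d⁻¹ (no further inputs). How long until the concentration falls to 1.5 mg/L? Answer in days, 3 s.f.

8.15 d

t = ln(C₀/C)/k = ln(6.50/1.5)/0.18 = 1.466/0.18 = 8.146 d.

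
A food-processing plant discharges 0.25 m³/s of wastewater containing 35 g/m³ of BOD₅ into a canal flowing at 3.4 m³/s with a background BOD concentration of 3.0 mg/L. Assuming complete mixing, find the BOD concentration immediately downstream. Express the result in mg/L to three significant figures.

5.19 mg/L

By mass balance at complete mixing, C = (0.25·35 + 3.4·3) / (0.25 + 3.4) = 18.95/3.65 = 5.192 mg/L.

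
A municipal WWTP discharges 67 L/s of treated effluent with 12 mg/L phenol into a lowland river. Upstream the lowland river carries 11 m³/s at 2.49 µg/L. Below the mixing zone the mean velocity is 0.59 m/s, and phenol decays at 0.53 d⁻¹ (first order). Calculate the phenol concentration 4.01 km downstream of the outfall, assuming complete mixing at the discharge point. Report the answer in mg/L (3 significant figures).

67 L/s = 0.067 m³/s.
2.49 µg/L = 0.00249 mg/L.
After complete mixing, C₀ = (0.067·12 + 11·0.00249) / 11.07 = 0.07512 mg/L.
Travel time t = 4010 m / 0.59 m/s = 6797 s = 0.07866 d.
C = 0.07512·exp(−0.53·0.07866) = 0.07512·0.9592 = 0.07206 mg/L.

0.0721 mg/L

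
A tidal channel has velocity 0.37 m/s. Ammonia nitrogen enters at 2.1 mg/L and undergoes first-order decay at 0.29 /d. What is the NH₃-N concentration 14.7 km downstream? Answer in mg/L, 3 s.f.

1.84 mg/L

Travel time t = 14.7 km / 0.37 m/s = 1.47e+04/0.37 = 3.973e+04 s = 0.4598 d.
First-order decay: C = 2.1·exp(−0.29·0.4598) = 2.1·0.8752 = 1.838 mg/L.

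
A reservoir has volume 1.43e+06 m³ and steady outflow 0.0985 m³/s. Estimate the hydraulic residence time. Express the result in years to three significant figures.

0.460 yr

Q = 0.0985 m³/s × 3.156e+07 s/yr = 3.108e+06 m³/yr.
Hydraulic residence time τ = V/Q = 1.43e+06/3.108e+06 = 0.46 yr.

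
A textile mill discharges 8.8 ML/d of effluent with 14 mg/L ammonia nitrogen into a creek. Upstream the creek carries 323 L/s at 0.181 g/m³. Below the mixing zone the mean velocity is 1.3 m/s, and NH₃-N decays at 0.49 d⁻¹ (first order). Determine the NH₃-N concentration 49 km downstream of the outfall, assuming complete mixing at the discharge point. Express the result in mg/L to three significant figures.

2.82 mg/L

8.8 ML/d = 0.1019 m³/s.
323 L/s = 0.323 m³/s.
After complete mixing, C₀ = (0.1019·14 + 0.323·0.181) / 0.4249 = 3.494 mg/L.
Travel time t = 4.9e+04 m / 1.3 m/s = 3.769e+04 s = 0.4363 d.
C = 3.494·exp(−0.49·0.4363) = 3.494·0.8075 = 2.821 mg/L.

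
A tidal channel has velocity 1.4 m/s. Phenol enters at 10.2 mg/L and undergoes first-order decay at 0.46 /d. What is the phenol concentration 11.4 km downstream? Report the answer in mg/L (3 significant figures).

Travel time t = 11.4 km / 1.4 m/s = 1.14e+04/1.4 = 8143 s = 0.09425 d.
First-order decay: C = 10.2·exp(−0.46·0.09425) = 10.2·0.9576 = 9.767 mg/L.

9.77 mg/L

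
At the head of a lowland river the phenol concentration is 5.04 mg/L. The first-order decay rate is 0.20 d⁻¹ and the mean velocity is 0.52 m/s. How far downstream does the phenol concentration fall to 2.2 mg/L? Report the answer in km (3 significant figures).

186 km

From C = C₀·e^(−kt), t = ln(C₀/C)/k = ln(5.04/2.2)/0.20 = 0.8289/0.20 = 4.145 d.
Distance = v·t = 0.52 m/s × 3.581e+05 s = 1.862e+05 m = 186.2 km.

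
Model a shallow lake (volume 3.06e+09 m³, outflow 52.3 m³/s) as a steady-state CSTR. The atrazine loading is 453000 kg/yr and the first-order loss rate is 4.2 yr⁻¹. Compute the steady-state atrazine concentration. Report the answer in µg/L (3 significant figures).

31.2 µg/L

Outflow Q = 52.3 m³/s × 3.156e+07 s/yr = 1.65e+09 m³/yr.
Steady-state CSTR mass balance: W = Q·C + k·V·C, so C = W/(Q + kV).
Q + kV = 1.65e+09 + 4.2·3.06e+09 = 1.45e+10 m³/yr.
C = 453000/1.45e+10 = 3.124e-05 kg/m³ = 0.03124 mg/L = 31.24 µg/L.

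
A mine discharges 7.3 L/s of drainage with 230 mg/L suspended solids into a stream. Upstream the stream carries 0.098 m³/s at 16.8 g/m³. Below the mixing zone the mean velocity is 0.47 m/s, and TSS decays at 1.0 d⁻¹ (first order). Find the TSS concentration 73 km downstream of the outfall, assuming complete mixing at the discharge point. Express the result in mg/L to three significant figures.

5.23 mg/L

7.3 L/s = 0.0073 m³/s.
After complete mixing, C₀ = (0.0073·230 + 0.098·16.8) / 0.1053 = 31.58 mg/L.
Travel time t = 7.3e+04 m / 0.47 m/s = 1.553e+05 s = 1.798 d.
C = 31.58·exp(−1.0·1.798) = 31.58·0.1657 = 5.232 mg/L.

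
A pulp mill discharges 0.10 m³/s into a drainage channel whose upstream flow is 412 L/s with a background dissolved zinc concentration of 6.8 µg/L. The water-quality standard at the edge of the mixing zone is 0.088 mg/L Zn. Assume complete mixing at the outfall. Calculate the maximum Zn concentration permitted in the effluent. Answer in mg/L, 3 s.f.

0.423 mg/L

412 L/s = 0.412 m³/s.
6.8 µg/L = 0.0068 mg/L.
Mass balance: 0.088·0.512 = 0.1·Cₑ + 0.412·0.0068.
Cₑ = (0.04506 − 0.002802) / 0.1 = 0.4225 mg/L.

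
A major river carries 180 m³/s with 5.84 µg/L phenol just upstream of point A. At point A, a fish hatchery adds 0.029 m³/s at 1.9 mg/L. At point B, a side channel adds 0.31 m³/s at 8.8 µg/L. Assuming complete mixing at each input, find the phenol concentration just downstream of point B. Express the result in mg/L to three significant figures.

5.84 µg/L = 0.00584 mg/L.
After input A: C = (180·0.00584 + 0.029·1.9) / 180 = 0.006145 mg/L.
8.8 µg/L = 0.0088 mg/L.
After input B: C = (180·0.006145 + 0.31·0.0088) / 180.3 = 0.00615 mg/L.

0.00615 mg/L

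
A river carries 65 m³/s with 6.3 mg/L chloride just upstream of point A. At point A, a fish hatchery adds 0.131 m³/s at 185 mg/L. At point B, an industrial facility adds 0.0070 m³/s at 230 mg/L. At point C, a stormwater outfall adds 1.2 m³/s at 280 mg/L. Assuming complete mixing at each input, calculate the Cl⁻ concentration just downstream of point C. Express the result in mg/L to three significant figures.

After input A: C = (65·6.3 + 0.131·185) / 65.13 = 6.659 mg/L.
After input B: C = (65.13·6.659 + 0.007·230) / 65.14 = 6.683 mg/L.
After input C: C = (65.14·6.683 + 1.2·280) / 66.34 = 11.63 mg/L.

11.6 mg/L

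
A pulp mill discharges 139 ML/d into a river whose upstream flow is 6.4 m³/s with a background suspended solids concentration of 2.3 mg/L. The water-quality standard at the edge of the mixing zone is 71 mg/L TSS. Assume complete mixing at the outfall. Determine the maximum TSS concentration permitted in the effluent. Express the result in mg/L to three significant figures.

344 mg/L

139 ML/d = 1.609 m³/s.
Mass balance: 71·8.009 = 1.609·Cₑ + 6.4·2.3.
Cₑ = (568.6 − 14.72) / 1.609 = 344.3 mg/L.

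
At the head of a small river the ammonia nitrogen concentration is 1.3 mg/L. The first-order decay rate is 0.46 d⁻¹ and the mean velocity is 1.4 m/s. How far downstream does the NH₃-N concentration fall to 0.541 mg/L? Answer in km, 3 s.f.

231 km

From C = C₀·e^(−kt), t = ln(C₀/C)/k = ln(1.3/0.541)/0.46 = 0.8767/0.46 = 1.906 d.
Distance = v·t = 1.4 m/s × 1.647e+05 s = 2.305e+05 m = 230.5 km.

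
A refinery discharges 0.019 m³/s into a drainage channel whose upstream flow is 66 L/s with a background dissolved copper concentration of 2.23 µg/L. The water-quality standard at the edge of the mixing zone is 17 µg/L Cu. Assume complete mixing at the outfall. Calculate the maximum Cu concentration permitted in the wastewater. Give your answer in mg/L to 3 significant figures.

66 L/s = 0.066 m³/s.
2.23 µg/L = 0.00223 mg/L.
17 µg/L = 0.017 mg/L.
Mass balance: 0.017·0.085 = 0.019·Cₑ + 0.066·0.00223.
Cₑ = (0.001445 − 0.0001472) / 0.019 = 0.06831 mg/L.

0.0683 mg/L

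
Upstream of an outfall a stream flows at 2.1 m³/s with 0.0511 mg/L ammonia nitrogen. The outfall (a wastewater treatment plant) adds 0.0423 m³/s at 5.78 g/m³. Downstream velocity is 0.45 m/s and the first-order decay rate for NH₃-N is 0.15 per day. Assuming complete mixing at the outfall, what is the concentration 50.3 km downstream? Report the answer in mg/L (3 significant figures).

After complete mixing, C₀ = (0.0423·5.78 + 2.1·0.0511) / 2.142 = 0.1642 mg/L.
Travel time t = 5.03e+04 m / 0.45 m/s = 1.118e+05 s = 1.294 d.
C = 0.1642·exp(−0.15·1.294) = 0.1642·0.8236 = 0.1353 mg/L.

0.135 mg/L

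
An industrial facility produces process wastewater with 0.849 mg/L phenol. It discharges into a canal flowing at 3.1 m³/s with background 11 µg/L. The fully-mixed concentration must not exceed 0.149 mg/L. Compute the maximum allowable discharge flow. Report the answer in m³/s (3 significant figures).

11 µg/L = 0.011 mg/L.
Mass balance at complete mixing: C_std·(Q_w + Q_r) = Q_w·C_e + Q_r·C_b.
Rearranging, Q_w = Q_r·(C_std − C_b)/(C_e − C_std) = 3.1·(0.149 − 0.011) / (0.849 − 0.149) = 0.6111 m³/s.

0.611 m³/s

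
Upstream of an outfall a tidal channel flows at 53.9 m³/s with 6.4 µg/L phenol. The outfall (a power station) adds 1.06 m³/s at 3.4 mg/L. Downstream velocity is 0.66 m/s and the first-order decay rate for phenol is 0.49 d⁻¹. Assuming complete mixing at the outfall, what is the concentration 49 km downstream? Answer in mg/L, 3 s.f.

0.0472 mg/L

6.4 µg/L = 0.0064 mg/L.
After complete mixing, C₀ = (1.06·3.4 + 53.9·0.0064) / 54.96 = 0.07185 mg/L.
Travel time t = 4.9e+04 m / 0.66 m/s = 7.424e+04 s = 0.8593 d.
C = 0.07185·exp(−0.49·0.8593) = 0.07185·0.6564 = 0.04716 mg/L.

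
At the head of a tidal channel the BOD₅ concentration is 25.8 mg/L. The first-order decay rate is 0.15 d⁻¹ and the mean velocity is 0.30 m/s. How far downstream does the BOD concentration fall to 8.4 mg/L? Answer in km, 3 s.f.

194 km

From C = C₀·e^(−kt), t = ln(C₀/C)/k = ln(25.8/8.4)/0.15 = 1.122/0.15 = 7.481 d.
Distance = v·t = 0.30 m/s × 6.464e+05 s = 1.939e+05 m = 193.9 km.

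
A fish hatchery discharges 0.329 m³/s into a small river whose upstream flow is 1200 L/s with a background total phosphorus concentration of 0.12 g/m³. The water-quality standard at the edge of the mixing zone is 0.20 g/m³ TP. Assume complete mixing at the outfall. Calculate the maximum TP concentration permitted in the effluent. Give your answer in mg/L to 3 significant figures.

1200 L/s = 1.2 m³/s.
Mass balance: 0.2·1.529 = 0.329·Cₑ + 1.2·0.12.
Cₑ = (0.3058 − 0.144) / 0.329 = 0.4918 mg/L.

0.492 mg/L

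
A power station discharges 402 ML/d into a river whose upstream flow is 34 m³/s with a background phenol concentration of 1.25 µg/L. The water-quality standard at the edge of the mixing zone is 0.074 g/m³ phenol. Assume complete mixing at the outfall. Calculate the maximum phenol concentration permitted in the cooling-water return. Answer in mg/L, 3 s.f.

402 ML/d = 4.653 m³/s.
1.25 µg/L = 0.00125 mg/L.
Mass balance: 0.074·38.65 = 4.653·Cₑ + 34·0.00125.
Cₑ = (2.86 − 0.0425) / 4.653 = 0.6056 mg/L.

0.606 mg/L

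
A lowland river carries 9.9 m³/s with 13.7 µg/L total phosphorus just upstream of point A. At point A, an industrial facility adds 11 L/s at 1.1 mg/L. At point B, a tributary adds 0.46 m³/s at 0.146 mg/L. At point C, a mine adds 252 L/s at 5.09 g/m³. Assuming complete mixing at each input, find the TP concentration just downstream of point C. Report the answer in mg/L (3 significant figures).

0.141 mg/L

13.7 µg/L = 0.0137 mg/L.
11 L/s = 0.011 m³/s.
After input A: C = (9.9·0.0137 + 0.011·1.1) / 9.911 = 0.01491 mg/L.
After input B: C = (9.911·0.01491 + 0.46·0.146) / 10.37 = 0.02072 mg/L.
252 L/s = 0.252 m³/s.
After input C: C = (10.37·0.02072 + 0.252·5.09) / 10.62 = 0.141 mg/L.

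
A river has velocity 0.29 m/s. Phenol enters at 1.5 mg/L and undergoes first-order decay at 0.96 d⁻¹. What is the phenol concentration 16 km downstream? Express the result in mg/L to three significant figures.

Travel time t = 16 km / 0.29 m/s = 1.6e+04/0.29 = 5.517e+04 s = 0.6386 d.
First-order decay: C = 1.5·exp(−0.96·0.6386) = 1.5·0.5417 = 0.8126 mg/L.

0.813 mg/L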